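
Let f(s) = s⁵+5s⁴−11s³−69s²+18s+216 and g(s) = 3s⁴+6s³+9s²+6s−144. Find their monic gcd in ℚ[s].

s²+s−6

By polynomial division,
  s⁵+5s⁴−11s³−69s²+18s+216 = ((1/3)s+1)(3s⁴+6s³+9s²+6s−144) + (−20s³−80s²+60s+360)
  3s⁴+6s³+9s²+6s−144 = (−(3/20)s+3/10)(−20s³−80s²+60s+360) + (42s²+42s−252)
  −20s³−80s²+60s+360 = (−(10/21)s−10/7)(42s²+42s−252) + (0)
Last nonzero remainder: 42s²+42s−252. Dividing through by 42 gives the monic gcd s²+s−6.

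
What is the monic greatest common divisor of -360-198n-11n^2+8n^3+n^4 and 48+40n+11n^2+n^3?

12+7n+n^2

Apply the Euclidean algorithm:
  n^4+8n^3-11n^2-198n-360 = (n-3)(n^3+11n^2+40n+48) + (-18n^2-126n-216)
  n^3+11n^2+40n+48 = (-(1/18)n-2/9)(-18n^2-126n-216) + (0)
Last nonzero remainder: -18n^2-126n-216. Dividing through by -18 gives the monic gcd n^2+7n+12.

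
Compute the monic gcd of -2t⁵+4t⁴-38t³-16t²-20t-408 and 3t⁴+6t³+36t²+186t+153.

t²-2t+17

Repeated division with remainder:
  -2t⁵+4t⁴-38t³-16t²-20t-408 = (-(2/3)t+8/3)(3t⁴+6t³+36t²+186t+153) + (-30t³+12t²-414t-816)
  3t⁴+6t³+36t²+186t+153 = (-(1/10)t-6/25)(-30t³+12t²-414t-816) + (-(63/25)t²+(126/25)t-1071/25)
  -30t³+12t²-414t-816 = ((250/21)t+400/21)(-(63/25)t²+(126/25)t-1071/25) + (0)
Last nonzero remainder: -(63/25)t²+(126/25)t-1071/25. Dividing through by -63/25 gives the monic gcd t²-2t+17.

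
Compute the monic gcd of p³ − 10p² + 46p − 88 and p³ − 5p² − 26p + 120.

p − 4

By polynomial division,
  p³ − 10p² + 46p − 88 = (p³ − 5p² − 26p + 120) + (−5p² + 72p − 208)
  p³ − 5p² − 26p + 120 = (−(1/5)p − 47/25)(−5p² + 72p − 208) + ((1694/25)p − 6776/25)
  −5p² + 72p − 208 = (−(125/1694)p + 650/847)((1694/25)p − 6776/25) + (0)
Last nonzero remainder: (1694/25)p − 6776/25. Dividing through by 1694/25 gives the monic gcd p − 4.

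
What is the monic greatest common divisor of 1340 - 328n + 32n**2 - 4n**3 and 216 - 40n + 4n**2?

Repeated division with remainder:
  -4n**3 + 32n**2 - 328n + 1340 = (-n - 2)(4n**2 - 40n + 216) + (-192n + 1772)
  4n**2 - 40n + 216 = (-(1/48)n + 37/2304)(-192n + 1772) + (108025/576)
  -192n + 1772 = (-(110592/108025)n + 1020672/108025)(108025/576) + (0)
The last nonzero remainder is the constant 108025/576, so the polynomials are coprime and gcd = 1.

1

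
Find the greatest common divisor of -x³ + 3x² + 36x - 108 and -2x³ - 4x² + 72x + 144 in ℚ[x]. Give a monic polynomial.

Euclidean algorithm in ℚ[x]:
  -x³ + 3x² + 36x - 108 = (1/2)(-2x³ - 4x² + 72x + 144) + (5x² - 180)
  -2x³ - 4x² + 72x + 144 = (-(2/5)x - 4/5)(5x² - 180) + (0)
Last nonzero remainder: 5x² - 180. Dividing through by 5 gives the monic gcd x² - 36.

x² - 36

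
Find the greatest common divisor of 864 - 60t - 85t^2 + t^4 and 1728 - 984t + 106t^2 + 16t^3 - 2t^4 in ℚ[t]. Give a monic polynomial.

216 - 69t - 4t^2 + t^3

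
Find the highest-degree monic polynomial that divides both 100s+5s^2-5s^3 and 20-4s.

-5+s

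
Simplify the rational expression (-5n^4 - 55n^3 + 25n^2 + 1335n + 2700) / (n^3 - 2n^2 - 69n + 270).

(-5n^2 - 35n - 60)/(n - 6)

Repeated division with remainder:
  -5n^4 - 55n^3 + 25n^2 + 1335n + 2700 = (-5n - 65)(n^3 - 2n^2 - 69n + 270) + (-450n^2 - 1800n + 20250)
  n^3 - 2n^2 - 69n + 270 = (-(1/450)n + 1/75)(-450n^2 - 1800n + 20250) + (0)
Last nonzero remainder: -450n^2 - 1800n + 20250. Dividing through by -450 gives the monic gcd n^2 + 4n - 45.
Cancel n^2 + 4n - 45 from numerator and denominator to get the reduced form.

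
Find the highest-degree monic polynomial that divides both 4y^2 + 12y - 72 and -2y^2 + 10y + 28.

By polynomial division,
  4y^2 + 12y - 72 = (-2)(-2y^2 + 10y + 28) + (32y - 16)
  -2y^2 + 10y + 28 = (-(1/16)y + 9/32)(32y - 16) + (65/2)
  32y - 16 = ((64/65)y - 32/65)(65/2) + (0)
The last nonzero remainder is the constant 65/2, so the polynomials are coprime and gcd = 1.

1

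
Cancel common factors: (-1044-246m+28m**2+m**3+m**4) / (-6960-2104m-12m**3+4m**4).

By polynomial division,
  m**4+m**3+28m**2-246m-1044 = (1/4)(4m**4-12m**3-2104m-6960) + (4m**3+28m**2+280m+696)
  4m**4-12m**3-2104m-6960 = (m-10)(4m**3+28m**2+280m+696) + (0)
Last nonzero remainder: 4m**3+28m**2+280m+696. Dividing through by 4 gives the monic gcd m**3+7m**2+70m+174.
Cancel m**3+7m**2+70m+174 from numerator and denominator to get the reduced form.

(-6+m)/(-40+4m)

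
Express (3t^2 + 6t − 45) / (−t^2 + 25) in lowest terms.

(−3t + 9)/(t − 5)

Repeated division with remainder:
  3t^2 + 6t − 45 = (−3)(−t^2 + 25) + (6t + 30)
  −t^2 + 25 = (−(1/6)t + 5/6)(6t + 30) + (0)
Last nonzero remainder: 6t + 30. Dividing through by 6 gives the monic gcd t + 5.
Cancel t + 5 from numerator and denominator to get the reduced form.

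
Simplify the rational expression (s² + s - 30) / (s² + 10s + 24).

(s - 5)/(s + 4)

Apply the Euclidean algorithm:
  s² + s - 30 = (s² + 10s + 24) + (-9s - 54)
  s² + 10s + 24 = (-(1/9)s - 4/9)(-9s - 54) + (0)
Last nonzero remainder: -9s - 54. Dividing through by -9 gives the monic gcd s + 6.
Cancel s + 6 from numerator and denominator to get the reduced form.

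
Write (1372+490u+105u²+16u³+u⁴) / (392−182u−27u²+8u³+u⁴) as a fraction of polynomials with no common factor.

Euclidean algorithm in ℚ[u]:
  u⁴+16u³+105u²+490u+1372 = (u⁴+8u³−27u²−182u+392) + (8u³+132u²+672u+980)
  u⁴+8u³−27u²−182u+392 = ((1/8)u−17/16)(8u³+132u²+672u+980) + ((117/4)u²+(819/2)u+5733/4)
  8u³+132u²+672u+980 = ((32/117)u+80/117)((117/4)u²+(819/2)u+5733/4) + (0)
Last nonzero remainder: (117/4)u²+(819/2)u+5733/4. Dividing through by 117/4 gives the monic gcd u²+14u+49.
Cancel u²+14u+49 from numerator and denominator to get the reduced form.

(28+2u+u²)/(8−6u+u²)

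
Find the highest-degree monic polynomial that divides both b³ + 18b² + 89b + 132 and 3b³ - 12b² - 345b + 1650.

b + 11

Euclidean algorithm in ℚ[b]:
  b³ + 18b² + 89b + 132 = (1/3)(3b³ - 12b² - 345b + 1650) + (22b² + 204b - 418)
  3b³ - 12b² - 345b + 1650 = ((3/22)b - 219/121)(22b² + 204b - 418) + ((9828/121)b + 9828/11)
  22b² + 204b - 418 = ((1331/4914)b - 2299/4914)((9828/121)b + 9828/11) + (0)
Last nonzero remainder: (9828/121)b + 9828/11. Dividing through by 9828/121 gives the monic gcd b + 11.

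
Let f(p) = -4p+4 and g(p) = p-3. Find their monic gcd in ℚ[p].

Euclidean algorithm in ℚ[p]:
  -4p+4 = (-4)(p-3) + (-8)
  p-3 = (-(1/8)p+3/8)(-8) + (0)
The last nonzero remainder is the constant -8, so the polynomials are coprime and gcd = 1.

1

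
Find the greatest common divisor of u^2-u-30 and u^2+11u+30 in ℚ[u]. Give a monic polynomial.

u+5

By polynomial division,
  u^2-u-30 = (u^2+11u+30) + (-12u-60)
  u^2+11u+30 = (-(1/12)u-1/2)(-12u-60) + (0)
Last nonzero remainder: -12u-60. Dividing through by -12 gives the monic gcd u+5.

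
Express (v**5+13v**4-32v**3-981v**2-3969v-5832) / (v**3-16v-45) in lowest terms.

By polynomial division,
  v**5+13v**4-32v**3-981v**2-3969v-5832 = (v**2+13v-16)(v**3-16v-45) + (-728v**2-3640v-6552)
  v**3-16v-45 = (-(1/728)v+5/728)(-728v**2-3640v-6552) + (0)
Last nonzero remainder: -728v**2-3640v-6552. Dividing through by -728 gives the monic gcd v**2+5v+9.
Cancel v**2+5v+9 from numerator and denominator to get the reduced form.

(v**3+8v**2-81v-648)/(v-5)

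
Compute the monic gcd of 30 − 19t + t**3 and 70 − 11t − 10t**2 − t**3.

−10 + 3t + t**2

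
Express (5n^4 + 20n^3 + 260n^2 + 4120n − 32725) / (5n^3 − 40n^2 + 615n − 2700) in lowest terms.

Euclidean algorithm in ℚ[n]:
  5n^4 + 20n^3 + 260n^2 + 4120n − 32725 = (n + 12)(5n^3 − 40n^2 + 615n − 2700) + (125n^2 − 560n − 325)
  5n^3 − 40n^2 + 615n − 2700 = ((1/25)n − 88/625)(125n^2 − 560n − 325) + ((68644/125)n − 68644/25)
  125n^2 − 560n − 325 = ((15625/68644)n + 8125/68644)((68644/125)n − 68644/25) + (0)
Last nonzero remainder: (68644/125)n − 68644/25. Dividing through by 68644/125 gives the monic gcd n − 5.
Cancel n − 5 from numerator and denominator to get the reduced form.

(n^3 + 9n^2 + 97n + 1309)/(n^2 − 3n + 108)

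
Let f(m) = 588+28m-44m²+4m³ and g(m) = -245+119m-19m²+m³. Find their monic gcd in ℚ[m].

49-14m+m²

By polynomial division,
  4m³-44m²+28m+588 = (4)(m³-19m²+119m-245) + (32m²-448m+1568)
  m³-19m²+119m-245 = ((1/32)m-5/32)(32m²-448m+1568) + (0)
Last nonzero remainder: 32m²-448m+1568. Dividing through by 32 gives the monic gcd m²-14m+49.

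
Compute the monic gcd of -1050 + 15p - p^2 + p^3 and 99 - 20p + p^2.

1

Repeated division with remainder:
  p^3 - p^2 + 15p - 1050 = (p + 19)(p^2 - 20p + 99) + (296p - 2931)
  p^2 - 20p + 99 = ((1/296)p - 2989/87616)(296p - 2931) + (-86775/87616)
  296p - 2931 = (-(25934336/86775)p + 85600832/28925)(-86775/87616) + (0)
The last nonzero remainder is the constant -86775/87616, so the polynomials are coprime and gcd = 1.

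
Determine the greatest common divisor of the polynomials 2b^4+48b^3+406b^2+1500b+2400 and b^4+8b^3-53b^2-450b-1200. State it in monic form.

b^3+16b^2+75b+150

Apply the Euclidean algorithm:
  2b^4+48b^3+406b^2+1500b+2400 = (2)(b^4+8b^3-53b^2-450b-1200) + (32b^3+512b^2+2400b+4800)
  b^4+8b^3-53b^2-450b-1200 = ((1/32)b-1/4)(32b^3+512b^2+2400b+4800) + (0)
Last nonzero remainder: 32b^3+512b^2+2400b+4800. Dividing through by 32 gives the monic gcd b^3+16b^2+75b+150.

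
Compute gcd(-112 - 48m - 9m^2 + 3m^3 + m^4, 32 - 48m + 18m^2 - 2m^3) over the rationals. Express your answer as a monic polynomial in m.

By polynomial division,
  m^4 + 3m^3 - 9m^2 - 48m - 112 = (-(1/2)m - 6)(-2m^3 + 18m^2 - 48m + 32) + (75m^2 - 320m + 80)
  -2m^3 + 18m^2 - 48m + 32 = (-(2/75)m + 142/1125)(75m^2 - 320m + 80) + (-(1232/225)m + 4928/225)
  75m^2 - 320m + 80 = (-(16875/1232)m + 1125/308)(-(1232/225)m + 4928/225) + (0)
Last nonzero remainder: -(1232/225)m + 4928/225. Dividing through by -1232/225 gives the monic gcd m - 4.

-4 + m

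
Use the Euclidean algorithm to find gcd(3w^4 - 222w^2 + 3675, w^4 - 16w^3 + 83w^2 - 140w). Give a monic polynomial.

w^2 - 12w + 35

Repeated division with remainder:
  3w^4 - 222w^2 + 3675 = (3)(w^4 - 16w^3 + 83w^2 - 140w) + (48w^3 - 471w^2 + 420w + 3675)
  w^4 - 16w^3 + 83w^2 - 140w = ((1/48)w - 33/256)(48w^3 - 471w^2 + 420w + 3675) + ((3465/256)w^2 - (10395/64)w + 121275/256)
  48w^3 - 471w^2 + 420w + 3675 = ((4096/1155)w + 256/33)((3465/256)w^2 - (10395/64)w + 121275/256) + (0)
Last nonzero remainder: (3465/256)w^2 - (10395/64)w + 121275/256. Dividing through by 3465/256 gives the monic gcd w^2 - 12w + 35.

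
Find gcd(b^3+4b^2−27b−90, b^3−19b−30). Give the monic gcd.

b^2−2b−15

Apply the Euclidean algorithm:
  b^3+4b^2−27b−90 = (b^3−19b−30) + (4b^2−8b−60)
  b^3−19b−30 = ((1/4)b+1/2)(4b^2−8b−60) + (0)
Last nonzero remainder: 4b^2−8b−60. Dividing through by 4 gives the monic gcd b^2−2b−15.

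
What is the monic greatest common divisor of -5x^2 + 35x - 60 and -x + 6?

Repeated division with remainder:
  -5x^2 + 35x - 60 = (5x - 5)(-x + 6) + (-30)
  -x + 6 = ((1/30)x - 1/5)(-30) + (0)
The last nonzero remainder is the constant -30, so the polynomials are coprime and gcd = 1.

1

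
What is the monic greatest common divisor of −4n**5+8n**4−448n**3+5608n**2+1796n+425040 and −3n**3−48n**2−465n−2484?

n**2+7n+92

Repeated division with remainder:
  −4n**5+8n**4−448n**3+5608n**2+1796n+425040 = ((4/3)n**2−24n+980/3)(−3n**3−48n**2−465n−2484) + (13440n**2+94080n+1236480)
  −3n**3−48n**2−465n−2484 = (−(1/4480)n−9/4480)(13440n**2+94080n+1236480) + (0)
Last nonzero remainder: 13440n**2+94080n+1236480. Dividing through by 13440 gives the monic gcd n**2+7n+92.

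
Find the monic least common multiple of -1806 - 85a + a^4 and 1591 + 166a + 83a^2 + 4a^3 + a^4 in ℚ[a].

Repeated division with remainder:
  a^4 - 85a - 1806 = (a^4 + 4a^3 + 83a^2 + 166a + 1591) + (-4a^3 - 83a^2 - 251a - 3397)
  a^4 + 4a^3 + 83a^2 + 166a + 1591 = (-(1/4)a + 67/16)(-4a^3 - 83a^2 - 251a - 3397) + ((5885/16)a^2 + (5885/16)a + 253055/16)
  -4a^3 - 83a^2 - 251a - 3397 = (-(64/5885)a - 1264/5885)((5885/16)a^2 + (5885/16)a + 253055/16) + (0)
Last nonzero remainder: (5885/16)a^2 + (5885/16)a + 253055/16. Dividing through by 5885/16 gives the monic gcd a^2 + a + 43.
Then lcm(f, g) = f·g / gcd(f, g); expanding and making the result monic gives the answer.

-66822 - 8563a - 2061a^2 - 85a^3 + 37a^4 + 3a^5 + a^6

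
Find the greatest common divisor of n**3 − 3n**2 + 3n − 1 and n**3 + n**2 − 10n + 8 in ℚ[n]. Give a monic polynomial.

n − 1

By polynomial division,
  n**3 − 3n**2 + 3n − 1 = (n**3 + n**2 − 10n + 8) + (−4n**2 + 13n − 9)
  n**3 + n**2 − 10n + 8 = (−(1/4)n − 17/16)(−4n**2 + 13n − 9) + ((25/16)n − 25/16)
  −4n**2 + 13n − 9 = (−(64/25)n + 144/25)((25/16)n − 25/16) + (0)
Last nonzero remainder: (25/16)n − 25/16. Dividing through by 25/16 gives the monic gcd n − 1.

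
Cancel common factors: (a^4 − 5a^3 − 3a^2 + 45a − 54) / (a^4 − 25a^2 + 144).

(a^2 − 5a + 6)/(a^2 − 16)

Apply the Euclidean algorithm:
  a^4 − 5a^3 − 3a^2 + 45a − 54 = (a^4 − 25a^2 + 144) + (−5a^3 + 22a^2 + 45a − 198)
  a^4 − 25a^2 + 144 = (−(1/5)a − 22/25)(−5a^3 + 22a^2 + 45a − 198) + ((84/25)a^2 − 756/25)
  −5a^3 + 22a^2 + 45a − 198 = (−(125/84)a + 275/42)((84/25)a^2 − 756/25) + (0)
Last nonzero remainder: (84/25)a^2 − 756/25. Dividing through by 84/25 gives the monic gcd a^2 − 9.
Cancel a^2 − 9 from numerator and denominator to get the reduced form.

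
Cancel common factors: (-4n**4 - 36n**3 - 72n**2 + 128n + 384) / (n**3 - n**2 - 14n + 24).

Euclidean algorithm in ℚ[n]:
  -4n**4 - 36n**3 - 72n**2 + 128n + 384 = (-4n - 40)(n**3 - n**2 - 14n + 24) + (-168n**2 - 336n + 1344)
  n**3 - n**2 - 14n + 24 = (-(1/168)n + 1/56)(-168n**2 - 336n + 1344) + (0)
Last nonzero remainder: -168n**2 - 336n + 1344. Dividing through by -168 gives the monic gcd n**2 + 2n - 8.
Cancel n**2 + 2n - 8 from numerator and denominator to get the reduced form.

(-4n**2 - 28n - 48)/(n - 3)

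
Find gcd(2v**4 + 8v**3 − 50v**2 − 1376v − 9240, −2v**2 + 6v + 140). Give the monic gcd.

Repeated division with remainder:
  2v**4 + 8v**3 − 50v**2 − 1376v − 9240 = (−v**2 − 7v − 66)(−2v**2 + 6v + 140) + (0)
Last nonzero remainder: −2v**2 + 6v + 140. Dividing through by −2 gives the monic gcd v**2 − 3v − 70.

v**2 − 3v − 70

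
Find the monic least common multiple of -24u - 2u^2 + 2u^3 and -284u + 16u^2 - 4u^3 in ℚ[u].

-852u - 23u^2 + 63u^3 - 5u^4 + u^5

By polynomial division,
  2u^3 - 2u^2 - 24u = (-1/2)(-4u^3 + 16u^2 - 284u) + (6u^2 - 166u)
  -4u^3 + 16u^2 - 284u = (-(2/3)u - 142/9)(6u^2 - 166u) + (-(26128/9)u)
  6u^2 - 166u = (-(27/13064)u + 747/13064)(-(26128/9)u) + (0)
Last nonzero remainder: -(26128/9)u. Dividing through by -26128/9 gives the monic gcd u.
Then lcm(f, g) = f·g / gcd(f, g); expanding and making the result monic gives the answer.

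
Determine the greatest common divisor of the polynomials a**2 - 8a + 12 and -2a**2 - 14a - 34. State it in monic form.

1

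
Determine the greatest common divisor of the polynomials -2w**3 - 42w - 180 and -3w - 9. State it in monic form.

w + 3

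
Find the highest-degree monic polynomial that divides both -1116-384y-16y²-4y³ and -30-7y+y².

3+y

Apply the Euclidean algorithm:
  -4y³-16y²-384y-1116 = (-4y-44)(y²-7y-30) + (-812y-2436)
  y²-7y-30 = (-(1/812)y+5/406)(-812y-2436) + (0)
Last nonzero remainder: -812y-2436. Dividing through by -812 gives the monic gcd y+3.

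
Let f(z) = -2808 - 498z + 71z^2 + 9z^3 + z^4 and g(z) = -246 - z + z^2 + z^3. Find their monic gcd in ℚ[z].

-6 + z

Apply the Euclidean algorithm:
  z^4 + 9z^3 + 71z^2 - 498z - 2808 = (z + 8)(z^3 + z^2 - z - 246) + (64z^2 - 244z - 840)
  z^3 + z^2 - z - 246 = ((1/64)z + 77/1024)(64z^2 - 244z - 840) + ((7801/256)z - 23403/128)
  64z^2 - 244z - 840 = ((16384/7801)z + 35840/7801)((7801/256)z - 23403/128) + (0)
Last nonzero remainder: (7801/256)z - 23403/128. Dividing through by 7801/256 gives the monic gcd z - 6.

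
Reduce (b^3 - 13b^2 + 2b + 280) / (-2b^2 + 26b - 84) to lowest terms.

Repeated division with remainder:
  b^3 - 13b^2 + 2b + 280 = (-(1/2)b)(-2b^2 + 26b - 84) + (-40b + 280)
  -2b^2 + 26b - 84 = ((1/20)b - 3/10)(-40b + 280) + (0)
Last nonzero remainder: -40b + 280. Dividing through by -40 gives the monic gcd b - 7.
Cancel b - 7 from numerator and denominator to get the reduced form.

(-b^2 + 6b + 40)/(2b - 12)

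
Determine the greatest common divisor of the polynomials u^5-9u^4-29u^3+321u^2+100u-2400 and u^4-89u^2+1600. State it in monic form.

u^3-8u^2-25u+200

By polynomial division,
  u^5-9u^4-29u^3+321u^2+100u-2400 = (u-9)(u^4-89u^2+1600) + (60u^3-480u^2-1500u+12000)
  u^4-89u^2+1600 = ((1/60)u+2/15)(60u^3-480u^2-1500u+12000) + (0)
Last nonzero remainder: 60u^3-480u^2-1500u+12000. Dividing through by 60 gives the monic gcd u^3-8u^2-25u+200.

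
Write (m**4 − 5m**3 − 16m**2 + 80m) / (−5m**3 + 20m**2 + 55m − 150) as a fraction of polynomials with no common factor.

(−m**3 + 16m)/(5m**2 + 5m − 30)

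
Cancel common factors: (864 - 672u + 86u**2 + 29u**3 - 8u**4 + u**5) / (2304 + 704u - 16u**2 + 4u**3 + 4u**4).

By polynomial division,
  u**5 - 8u**4 + 29u**3 + 86u**2 - 672u + 864 = ((1/4)u - 9/4)(4u**4 + 4u**3 - 16u**2 + 704u + 2304) + (42u**3 - 126u**2 + 336u + 6048)
  4u**4 + 4u**3 - 16u**2 + 704u + 2304 = ((2/21)u + 8/21)(42u**3 - 126u**2 + 336u + 6048) + (0)
Last nonzero remainder: 42u**3 - 126u**2 + 336u + 6048. Dividing through by 42 gives the monic gcd u**3 - 3u**2 + 8u + 144.
Cancel u**3 - 3u**2 + 8u + 144 from numerator and denominator to get the reduced form.

(6 - 5u + u**2)/(16 + 4u)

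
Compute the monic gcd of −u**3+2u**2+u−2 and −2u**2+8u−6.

u−1

By polynomial division,
  −u**3+2u**2+u−2 = ((1/2)u+1)(−2u**2+8u−6) + (−4u+4)
  −2u**2+8u−6 = ((1/2)u−3/2)(−4u+4) + (0)
Last nonzero remainder: −4u+4. Dividing through by −4 gives the monic gcd u−1.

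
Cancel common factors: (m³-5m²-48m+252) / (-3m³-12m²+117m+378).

(-m+6)/(3m+9)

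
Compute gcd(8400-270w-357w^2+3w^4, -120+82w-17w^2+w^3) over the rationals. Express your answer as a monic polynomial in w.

-10+w

Apply the Euclidean algorithm:
  3w^4-357w^2-270w+8400 = (3w+51)(w^3-17w^2+82w-120) + (264w^2-4092w+14520)
  w^3-17w^2+82w-120 = ((1/264)w-1/176)(264w^2-4092w+14520) + ((15/4)w-75/2)
  264w^2-4092w+14520 = ((352/5)w-1936/5)((15/4)w-75/2) + (0)
Last nonzero remainder: (15/4)w-75/2. Dividing through by 15/4 gives the monic gcd w-10.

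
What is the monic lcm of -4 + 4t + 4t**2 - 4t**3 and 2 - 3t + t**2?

Euclidean algorithm in ℚ[t]:
  -4t**3 + 4t**2 + 4t - 4 = (-4t - 8)(t**2 - 3t + 2) + (-12t + 12)
  t**2 - 3t + 2 = (-(1/12)t + 1/6)(-12t + 12) + (0)
Last nonzero remainder: -12t + 12. Dividing through by -12 gives the monic gcd t - 1.
Then lcm(f, g) = f·g / gcd(f, g); expanding and making the result monic gives the answer.

-2 + 3t + t**2 - 3t**3 + t**4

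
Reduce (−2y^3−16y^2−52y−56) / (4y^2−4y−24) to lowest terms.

(−y^2−6y−14)/(2y−6)

Euclidean algorithm in ℚ[y]:
  −2y^3−16y^2−52y−56 = (−(1/2)y−9/2)(4y^2−4y−24) + (−82y−164)
  4y^2−4y−24 = (−(2/41)y+6/41)(−82y−164) + (0)
Last nonzero remainder: −82y−164. Dividing through by −82 gives the monic gcd y+2.
Cancel y+2 from numerator and denominator to get the reduced form.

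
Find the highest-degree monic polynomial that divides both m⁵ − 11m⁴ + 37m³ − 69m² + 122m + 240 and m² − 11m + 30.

Repeated division with remainder:
  m⁵ − 11m⁴ + 37m³ − 69m² + 122m + 240 = (m³ + 7m + 8)(m² − 11m + 30) + (0)
The last nonzero remainder m² − 11m + 30 is already monic.

m² − 11m + 30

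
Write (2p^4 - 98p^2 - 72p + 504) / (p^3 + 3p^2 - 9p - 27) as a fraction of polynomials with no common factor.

(2p^3 - 6p^2 - 80p + 168)/(p^2 - 9)

Euclidean algorithm in ℚ[p]:
  2p^4 - 98p^2 - 72p + 504 = (2p - 6)(p^3 + 3p^2 - 9p - 27) + (-62p^2 - 72p + 342)
  p^3 + 3p^2 - 9p - 27 = (-(1/62)p - 57/1922)(-62p^2 - 72p + 342) + (-(5400/961)p - 16200/961)
  -62p^2 - 72p + 342 = ((29791/2700)p - 18259/900)(-(5400/961)p - 16200/961) + (0)
Last nonzero remainder: -(5400/961)p - 16200/961. Dividing through by -5400/961 gives the monic gcd p + 3.
Cancel p + 3 from numerator and denominator to get the reduced form.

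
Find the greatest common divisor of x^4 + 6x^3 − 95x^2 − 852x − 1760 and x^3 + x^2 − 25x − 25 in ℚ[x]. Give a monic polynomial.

x + 5

Repeated division with remainder:
  x^4 + 6x^3 − 95x^2 − 852x − 1760 = (x + 5)(x^3 + x^2 − 25x − 25) + (−75x^2 − 702x − 1635)
  x^3 + x^2 − 25x − 25 = (−(1/75)x + 209/1875)(−75x^2 − 702x − 1635) + ((19656/625)x + 19656/125)
  −75x^2 − 702x − 1635 = (−(15625/6552)x − 68125/6552)((19656/625)x + 19656/125) + (0)
Last nonzero remainder: (19656/625)x + 19656/125. Dividing through by 19656/625 gives the monic gcd x + 5.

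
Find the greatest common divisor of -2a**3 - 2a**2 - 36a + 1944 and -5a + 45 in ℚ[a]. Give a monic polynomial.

a - 9

Apply the Euclidean algorithm:
  -2a**3 - 2a**2 - 36a + 1944 = ((2/5)a**2 + 4a + 216/5)(-5a + 45) + (0)
Last nonzero remainder: -5a + 45. Dividing through by -5 gives the monic gcd a - 9.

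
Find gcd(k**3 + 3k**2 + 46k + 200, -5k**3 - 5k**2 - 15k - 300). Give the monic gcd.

k + 4

By polynomial division,
  k**3 + 3k**2 + 46k + 200 = (-1/5)(-5k**3 - 5k**2 - 15k - 300) + (2k**2 + 43k + 140)
  -5k**3 - 5k**2 - 15k - 300 = (-(5/2)k + 205/4)(2k**2 + 43k + 140) + (-(7475/4)k - 7475)
  2k**2 + 43k + 140 = (-(8/7475)k - 28/1495)(-(7475/4)k - 7475) + (0)
Last nonzero remainder: -(7475/4)k - 7475. Dividing through by -7475/4 gives the monic gcd k + 4.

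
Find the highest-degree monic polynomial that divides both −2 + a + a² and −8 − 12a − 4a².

Repeated division with remainder:
  a² + a − 2 = (−1/4)(−4a² − 12a − 8) + (−2a − 4)
  −4a² − 12a − 8 = (2a + 2)(−2a − 4) + (0)
Last nonzero remainder: −2a − 4. Dividing through by −2 gives the monic gcd a + 2.

2 + a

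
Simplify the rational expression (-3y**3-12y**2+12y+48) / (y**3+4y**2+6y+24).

(-3y**2+12)/(y**2+6)

Euclidean algorithm in ℚ[y]:
  -3y**3-12y**2+12y+48 = (-3)(y**3+4y**2+6y+24) + (30y+120)
  y**3+4y**2+6y+24 = ((1/30)y**2+1/5)(30y+120) + (0)
Last nonzero remainder: 30y+120. Dividing through by 30 gives the monic gcd y+4.
Cancel y+4 from numerator and denominator to get the reduced form.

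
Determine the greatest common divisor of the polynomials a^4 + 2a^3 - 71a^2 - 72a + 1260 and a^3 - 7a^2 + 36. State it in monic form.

a - 6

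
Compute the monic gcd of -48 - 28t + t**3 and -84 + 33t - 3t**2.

1

Repeated division with remainder:
  t**3 - 28t - 48 = (-(1/3)t - 11/3)(-3t**2 + 33t - 84) + (65t - 356)
  -3t**2 + 33t - 84 = (-(3/65)t + 1077/4225)(65t - 356) + (28512/4225)
  65t - 356 = ((274625/28512)t - 376025/7128)(28512/4225) + (0)
The last nonzero remainder is the constant 28512/4225, so the polynomials are coprime and gcd = 1.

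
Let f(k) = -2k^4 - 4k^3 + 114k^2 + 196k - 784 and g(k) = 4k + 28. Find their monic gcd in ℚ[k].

k + 7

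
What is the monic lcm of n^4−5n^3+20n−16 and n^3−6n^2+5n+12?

n^6−7n^5+7n^4+35n^3−56n^2−28n+48

Euclidean algorithm in ℚ[n]:
  n^4−5n^3+20n−16 = (n+1)(n^3−6n^2+5n+12) + (n^2+3n−28)
  n^3−6n^2+5n+12 = (n−9)(n^2+3n−28) + (60n−240)
  n^2+3n−28 = ((1/60)n+7/60)(60n−240) + (0)
Last nonzero remainder: 60n−240. Dividing through by 60 gives the monic gcd n−4.
Then lcm(f, g) = f·g / gcd(f, g); expanding and making the result monic gives the answer.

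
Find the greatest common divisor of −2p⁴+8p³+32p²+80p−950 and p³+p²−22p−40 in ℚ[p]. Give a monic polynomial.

p−5

Euclidean algorithm in ℚ[p]:
  −2p⁴+8p³+32p²+80p−950 = (−2p+10)(p³+p²−22p−40) + (−22p²+220p−550)
  p³+p²−22p−40 = (−(1/22)p−1/2)(−22p²+220p−550) + (63p−315)
  −22p²+220p−550 = (−(22/63)p+110/63)(63p−315) + (0)
Last nonzero remainder: 63p−315. Dividing through by 63 gives the monic gcd p−5.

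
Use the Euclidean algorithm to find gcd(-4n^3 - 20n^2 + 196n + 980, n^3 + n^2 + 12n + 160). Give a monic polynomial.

Apply the Euclidean algorithm:
  -4n^3 - 20n^2 + 196n + 980 = (-4)(n^3 + n^2 + 12n + 160) + (-16n^2 + 244n + 1620)
  n^3 + n^2 + 12n + 160 = (-(1/16)n - 65/64)(-16n^2 + 244n + 1620) + ((5777/16)n + 28885/16)
  -16n^2 + 244n + 1620 = (-(256/5777)n + 5184/5777)((5777/16)n + 28885/16) + (0)
Last nonzero remainder: (5777/16)n + 28885/16. Dividing through by 5777/16 gives the monic gcd n + 5.

n + 5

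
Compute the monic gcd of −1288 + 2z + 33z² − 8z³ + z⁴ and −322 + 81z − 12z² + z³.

−322 + 81z − 12z² + z³

Repeated division with remainder:
  z⁴ − 8z³ + 33z² + 2z − 1288 = (z + 4)(z³ − 12z² + 81z − 322) + (0)
The last nonzero remainder z³ − 12z² + 81z − 322 is already monic.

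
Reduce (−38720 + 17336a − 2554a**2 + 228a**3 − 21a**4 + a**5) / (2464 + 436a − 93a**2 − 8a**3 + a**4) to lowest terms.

(−440 + 102a − 2a**2 + a**3)/(28 + 11a + a**2)

Apply the Euclidean algorithm:
  a**5 − 21a**4 + 228a**3 − 2554a**2 + 17336a − 38720 = (a − 13)(a**4 − 8a**3 − 93a**2 + 436a + 2464) + (217a**3 − 4199a**2 + 20540a − 6688)
  a**4 − 8a**3 − 93a**2 + 436a + 2464 = ((1/217)a + 2463/47089)(217a**3 − 4199a**2 + 20540a − 6688) + ((1505680/47089)a**2 − (28607920/47089)a + 132499840/47089)
  217a**3 − 4199a**2 + 20540a − 6688 = ((10218313/1505680)a − 894691/376420)((1505680/47089)a**2 − (28607920/47089)a + 132499840/47089) + (0)
Last nonzero remainder: (1505680/47089)a**2 − (28607920/47089)a + 132499840/47089. Dividing through by 1505680/47089 gives the monic gcd a**2 − 19a + 88.
Cancel a**2 − 19a + 88 from numerator and denominator to get the reduced form.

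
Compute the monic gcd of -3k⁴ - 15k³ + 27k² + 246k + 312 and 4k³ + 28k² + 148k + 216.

k + 2

Euclidean algorithm in ℚ[k]:
  -3k⁴ - 15k³ + 27k² + 246k + 312 = (-(3/4)k + 3/2)(4k³ + 28k² + 148k + 216) + (96k² + 186k - 12)
  4k³ + 28k² + 148k + 216 = ((1/24)k + 27/128)(96k² + 186k - 12) + ((6993/64)k + 6993/32)
  96k² + 186k - 12 = ((2048/2331)k - 128/2331)((6993/64)k + 6993/32) + (0)
Last nonzero remainder: (6993/64)k + 6993/32. Dividing through by 6993/64 gives the monic gcd k + 2.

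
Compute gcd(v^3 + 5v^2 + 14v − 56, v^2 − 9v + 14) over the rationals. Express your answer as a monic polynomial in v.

v − 2

Euclidean algorithm in ℚ[v]:
  v^3 + 5v^2 + 14v − 56 = (v + 14)(v^2 − 9v + 14) + (126v − 252)
  v^2 − 9v + 14 = ((1/126)v − 1/18)(126v − 252) + (0)
Last nonzero remainder: 126v − 252. Dividing through by 126 gives the monic gcd v − 2.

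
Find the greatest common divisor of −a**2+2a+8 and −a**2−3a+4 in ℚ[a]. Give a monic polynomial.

1

By polynomial division,
  −a**2+2a+8 = (−a**2−3a+4) + (5a+4)
  −a**2−3a+4 = (−(1/5)a−11/25)(5a+4) + (144/25)
  5a+4 = ((125/144)a+25/36)(144/25) + (0)
The last nonzero remainder is the constant 144/25, so the polynomials are coprime and gcd = 1.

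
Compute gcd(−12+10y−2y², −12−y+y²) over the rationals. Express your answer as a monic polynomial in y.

By polynomial division,
  −2y²+10y−12 = (−2)(y²−y−12) + (8y−36)
  y²−y−12 = ((1/8)y+7/16)(8y−36) + (15/4)
  8y−36 = ((32/15)y−48/5)(15/4) + (0)
The last nonzero remainder is the constant 15/4, so the polynomials are coprime and gcd = 1.

1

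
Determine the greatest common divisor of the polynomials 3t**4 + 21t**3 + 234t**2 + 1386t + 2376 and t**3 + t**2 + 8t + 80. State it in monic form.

Repeated division with remainder:
  3t**4 + 21t**3 + 234t**2 + 1386t + 2376 = (3t + 18)(t**3 + t**2 + 8t + 80) + (192t**2 + 1002t + 936)
  t**3 + t**2 + 8t + 80 = ((1/192)t − 45/2048)(192t**2 + 1002t + 936) + ((25745/1024)t + 25745/256)
  192t**2 + 1002t + 936 = ((196608/25745)t + 239616/25745)((25745/1024)t + 25745/256) + (0)
Last nonzero remainder: (25745/1024)t + 25745/256. Dividing through by 25745/1024 gives the monic gcd t + 4.

t + 4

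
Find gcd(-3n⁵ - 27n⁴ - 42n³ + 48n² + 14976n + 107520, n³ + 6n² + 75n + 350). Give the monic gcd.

n² + n + 70

Euclidean algorithm in ℚ[n]:
  -3n⁵ - 27n⁴ - 42n³ + 48n² + 14976n + 107520 = (-3n² - 9n + 237)(n³ + 6n² + 75n + 350) + (351n² + 351n + 24570)
  n³ + 6n² + 75n + 350 = ((1/351)n + 5/351)(351n² + 351n + 24570) + (0)
Last nonzero remainder: 351n² + 351n + 24570. Dividing through by 351 gives the monic gcd n² + n + 70.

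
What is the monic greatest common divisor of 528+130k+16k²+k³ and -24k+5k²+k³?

8+k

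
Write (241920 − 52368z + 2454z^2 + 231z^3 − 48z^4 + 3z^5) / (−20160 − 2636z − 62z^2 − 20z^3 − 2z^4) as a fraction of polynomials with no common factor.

(−216 + 51z − 3z^2)/(18 + 2z)

Repeated division with remainder:
  3z^5 − 48z^4 + 231z^3 + 2454z^2 − 52368z + 241920 = (−(3/2)z + 39)(−2z^4 − 20z^3 − 62z^2 − 2636z − 20160) + (918z^3 + 918z^2 + 20196z + 1028160)
  −2z^4 − 20z^3 − 62z^2 − 2636z − 20160 = (−(1/459)z − 1/51)(918z^3 + 918z^2 + 20196z + 1028160) + (0)
Last nonzero remainder: 918z^3 + 918z^2 + 20196z + 1028160. Dividing through by 918 gives the monic gcd z^3 + z^2 + 22z + 1120.
Cancel z^3 + z^2 + 22z + 1120 from numerator and denominator to get the reduced form.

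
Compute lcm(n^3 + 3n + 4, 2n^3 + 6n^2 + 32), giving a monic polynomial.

n^4 + 4n^3 + 3n^2 + 16n + 16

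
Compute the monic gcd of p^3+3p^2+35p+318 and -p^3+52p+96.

p+6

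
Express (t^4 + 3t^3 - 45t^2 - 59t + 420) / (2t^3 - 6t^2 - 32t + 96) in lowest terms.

(t^2 + 2t - 35)/(2t - 8)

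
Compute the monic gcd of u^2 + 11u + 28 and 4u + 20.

1

Euclidean algorithm in ℚ[u]:
  u^2 + 11u + 28 = ((1/4)u + 3/2)(4u + 20) + (-2)
  4u + 20 = (-2u - 10)(-2) + (0)
The last nonzero remainder is the constant -2, so the polynomials are coprime and gcd = 1.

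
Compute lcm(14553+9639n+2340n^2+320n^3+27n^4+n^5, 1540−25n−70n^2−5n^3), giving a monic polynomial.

−58212−24003n+279n^2+1060n^3+212n^4+23n^5+n^6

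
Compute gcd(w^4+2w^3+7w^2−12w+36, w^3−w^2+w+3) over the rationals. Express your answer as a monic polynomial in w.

w^2−2w+3

Euclidean algorithm in ℚ[w]:
  w^4+2w^3+7w^2−12w+36 = (w+3)(w^3−w^2+w+3) + (9w^2−18w+27)
  w^3−w^2+w+3 = ((1/9)w+1/9)(9w^2−18w+27) + (0)
Last nonzero remainder: 9w^2−18w+27. Dividing through by 9 gives the monic gcd w^2−2w+3.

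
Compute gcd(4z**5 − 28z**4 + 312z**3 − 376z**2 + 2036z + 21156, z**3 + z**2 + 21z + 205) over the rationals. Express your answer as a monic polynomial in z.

z**2 − 4z + 41

Apply the Euclidean algorithm:
  4z**5 − 28z**4 + 312z**3 − 376z**2 + 2036z + 21156 = (4z**2 − 32z + 260)(z**3 + z**2 + 21z + 205) + (−784z**2 + 3136z − 32144)
  z**3 + z**2 + 21z + 205 = (−(1/784)z − 5/784)(−784z**2 + 3136z − 32144) + (0)
Last nonzero remainder: −784z**2 + 3136z − 32144. Dividing through by −784 gives the monic gcd z**2 − 4z + 41.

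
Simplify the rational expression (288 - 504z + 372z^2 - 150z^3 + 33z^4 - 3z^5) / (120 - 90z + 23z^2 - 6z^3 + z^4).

(36 - 36z + 15z^2 - 3z^3)/(15 + z^2)

Euclidean algorithm in ℚ[z]:
  -3z^5 + 33z^4 - 150z^3 + 372z^2 - 504z + 288 = (-3z + 15)(z^4 - 6z^3 + 23z^2 - 90z + 120) + (9z^3 - 243z^2 + 1206z - 1512)
  z^4 - 6z^3 + 23z^2 - 90z + 120 = ((1/9)z + 7/3)(9z^3 - 243z^2 + 1206z - 1512) + (456z^2 - 2736z + 3648)
  9z^3 - 243z^2 + 1206z - 1512 = ((3/152)z - 63/152)(456z^2 - 2736z + 3648) + (0)
Last nonzero remainder: 456z^2 - 2736z + 3648. Dividing through by 456 gives the monic gcd z^2 - 6z + 8.
Cancel z^2 - 6z + 8 from numerator and denominator to get the reduced form.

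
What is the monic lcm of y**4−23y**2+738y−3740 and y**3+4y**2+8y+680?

y**5+10y**4−23y**3+508y**2+3640y−37400

Euclidean algorithm in ℚ[y]:
  y**4−23y**2+738y−3740 = (y−4)(y**3+4y**2+8y+680) + (−15y**2+90y−1020)
  y**3+4y**2+8y+680 = (−(1/15)y−2/3)(−15y**2+90y−1020) + (0)
Last nonzero remainder: −15y**2+90y−1020. Dividing through by −15 gives the monic gcd y**2−6y+68.
Then lcm(f, g) = f·g / gcd(f, g); expanding and making the result monic gives the answer.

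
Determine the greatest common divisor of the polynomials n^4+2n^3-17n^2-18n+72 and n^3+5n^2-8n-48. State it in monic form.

Apply the Euclidean algorithm:
  n^4+2n^3-17n^2-18n+72 = (n-3)(n^3+5n^2-8n-48) + (6n^2+6n-72)
  n^3+5n^2-8n-48 = ((1/6)n+2/3)(6n^2+6n-72) + (0)
Last nonzero remainder: 6n^2+6n-72. Dividing through by 6 gives the monic gcd n^2+n-12.

n^2+n-12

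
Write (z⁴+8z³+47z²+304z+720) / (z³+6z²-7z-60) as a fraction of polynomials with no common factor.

(z²-z+36)/(z-3)

By polynomial division,
  z⁴+8z³+47z²+304z+720 = (z+2)(z³+6z²-7z-60) + (42z²+378z+840)
  z³+6z²-7z-60 = ((1/42)z-1/14)(42z²+378z+840) + (0)
Last nonzero remainder: 42z²+378z+840. Dividing through by 42 gives the monic gcd z²+9z+20.
Cancel z²+9z+20 from numerator and denominator to get the reduced form.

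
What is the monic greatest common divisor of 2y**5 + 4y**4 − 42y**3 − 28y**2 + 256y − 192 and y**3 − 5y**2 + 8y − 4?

Apply the Euclidean algorithm:
  2y**5 + 4y**4 − 42y**3 − 28y**2 + 256y − 192 = (2y**2 + 14y + 12)(y**3 − 5y**2 + 8y − 4) + (−72y**2 + 216y − 144)
  y**3 − 5y**2 + 8y − 4 = (−(1/72)y + 1/36)(−72y**2 + 216y − 144) + (0)
Last nonzero remainder: −72y**2 + 216y − 144. Dividing through by −72 gives the monic gcd y**2 − 3y + 2.

y**2 − 3y + 2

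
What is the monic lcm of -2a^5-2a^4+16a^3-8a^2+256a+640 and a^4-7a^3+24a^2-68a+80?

a^6-a^5-10a^4+20a^3-136a^2-64a+640

By polynomial division,
  -2a^5-2a^4+16a^3-8a^2+256a+640 = (-2a-16)(a^4-7a^3+24a^2-68a+80) + (-48a^3+240a^2-672a+1920)
  a^4-7a^3+24a^2-68a+80 = (-(1/48)a+1/24)(-48a^3+240a^2-672a+1920) + (0)
Last nonzero remainder: -48a^3+240a^2-672a+1920. Dividing through by -48 gives the monic gcd a^3-5a^2+14a-40.
Then lcm(f, g) = f·g / gcd(f, g); expanding and making the result monic gives the answer.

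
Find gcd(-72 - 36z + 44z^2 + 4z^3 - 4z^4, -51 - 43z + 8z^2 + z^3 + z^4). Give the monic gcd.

-3 - 2z + z^2

Euclidean algorithm in ℚ[z]:
  -4z^4 + 4z^3 + 44z^2 - 36z - 72 = (-4)(z^4 + z^3 + 8z^2 - 43z - 51) + (8z^3 + 76z^2 - 208z - 276)
  z^4 + z^3 + 8z^2 - 43z - 51 = ((1/8)z - 17/16)(8z^3 + 76z^2 - 208z - 276) + ((459/4)z^2 - (459/2)z - 1377/4)
  8z^3 + 76z^2 - 208z - 276 = ((32/459)z + 368/459)((459/4)z^2 - (459/2)z - 1377/4) + (0)
Last nonzero remainder: (459/4)z^2 - (459/2)z - 1377/4. Dividing through by 459/4 gives the monic gcd z^2 - 2z - 3.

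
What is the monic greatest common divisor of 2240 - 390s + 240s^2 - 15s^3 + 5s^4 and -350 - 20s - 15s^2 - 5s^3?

14 - 2s + s^2

Repeated division with remainder:
  5s^4 - 15s^3 + 240s^2 - 390s + 2240 = (-s + 6)(-5s^3 - 15s^2 - 20s - 350) + (310s^2 - 620s + 4340)
  -5s^3 - 15s^2 - 20s - 350 = (-(1/62)s - 5/62)(310s^2 - 620s + 4340) + (0)
Last nonzero remainder: 310s^2 - 620s + 4340. Dividing through by 310 gives the monic gcd s^2 - 2s + 14.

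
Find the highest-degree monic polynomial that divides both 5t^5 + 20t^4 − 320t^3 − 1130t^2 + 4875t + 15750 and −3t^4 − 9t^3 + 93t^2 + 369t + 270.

Apply the Euclidean algorithm:
  5t^5 + 20t^4 − 320t^3 − 1130t^2 + 4875t + 15750 = (−(5/3)t − 5/3)(−3t^4 − 9t^3 + 93t^2 + 369t + 270) + (−180t^3 − 360t^2 + 5940t + 16200)
  −3t^4 − 9t^3 + 93t^2 + 369t + 270 = ((1/60)t + 1/60)(−180t^3 − 360t^2 + 5940t + 16200) + (0)
Last nonzero remainder: −180t^3 − 360t^2 + 5940t + 16200. Dividing through by −180 gives the monic gcd t^3 + 2t^2 − 33t − 90.

t^3 + 2t^2 − 33t − 90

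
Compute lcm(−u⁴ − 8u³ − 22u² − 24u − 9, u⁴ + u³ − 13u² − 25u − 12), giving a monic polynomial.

u⁵ + 4u⁴ − 10u³ − 64u² − 87u − 36

By polynomial division,
  −u⁴ − 8u³ − 22u² − 24u − 9 = (−1)(u⁴ + u³ − 13u² − 25u − 12) + (−7u³ − 35u² − 49u − 21)
  u⁴ + u³ − 13u² − 25u − 12 = (−(1/7)u + 4/7)(−7u³ − 35u² − 49u − 21) + (0)
Last nonzero remainder: −7u³ − 35u² − 49u − 21. Dividing through by −7 gives the monic gcd u³ + 5u² + 7u + 3.
Then lcm(f, g) = f·g / gcd(f, g); expanding and making the result monic gives the answer.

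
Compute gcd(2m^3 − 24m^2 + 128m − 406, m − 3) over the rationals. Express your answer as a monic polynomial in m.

1

Apply the Euclidean algorithm:
  2m^3 − 24m^2 + 128m − 406 = (2m^2 − 18m + 74)(m − 3) + (−184)
  m − 3 = (−(1/184)m + 3/184)(−184) + (0)
The last nonzero remainder is the constant −184, so the polynomials are coprime and gcd = 1.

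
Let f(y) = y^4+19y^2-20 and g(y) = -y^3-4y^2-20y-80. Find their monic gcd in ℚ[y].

y^2+20

Euclidean algorithm in ℚ[y]:
  y^4+19y^2-20 = (-y+4)(-y^3-4y^2-20y-80) + (15y^2+300)
  -y^3-4y^2-20y-80 = (-(1/15)y-4/15)(15y^2+300) + (0)
Last nonzero remainder: 15y^2+300. Dividing through by 15 gives the monic gcd y^2+20.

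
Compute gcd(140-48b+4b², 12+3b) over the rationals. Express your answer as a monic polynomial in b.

Apply the Euclidean algorithm:
  4b²-48b+140 = ((4/3)b-64/3)(3b+12) + (396)
  3b+12 = ((1/132)b+1/33)(396) + (0)
The last nonzero remainder is the constant 396, so the polynomials are coprime and gcd = 1.

1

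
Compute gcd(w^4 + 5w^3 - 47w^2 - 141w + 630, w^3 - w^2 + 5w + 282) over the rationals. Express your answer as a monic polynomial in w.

w + 6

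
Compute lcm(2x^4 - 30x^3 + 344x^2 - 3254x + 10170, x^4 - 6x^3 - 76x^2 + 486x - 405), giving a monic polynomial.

x^6 - 7x^5 + 43x^4 - 116x^3 - 9479x^2 + 55323x - 45765

By polynomial division,
  2x^4 - 30x^3 + 344x^2 - 3254x + 10170 = (2)(x^4 - 6x^3 - 76x^2 + 486x - 405) + (-18x^3 + 496x^2 - 4226x + 10980)
  x^4 - 6x^3 - 76x^2 + 486x - 405 = (-(1/18)x - 97/81)(-18x^3 + 496x^2 - 4226x + 10980) + ((22939/81)x^2 - (321146/81)x + 114695/9)
  -18x^3 + 496x^2 - 4226x + 10980 = (-(1458/22939)x + 19764/22939)((22939/81)x^2 - (321146/81)x + 114695/9) + (0)
Last nonzero remainder: (22939/81)x^2 - (321146/81)x + 114695/9. Dividing through by 22939/81 gives the monic gcd x^2 - 14x + 45.
Then lcm(f, g) = f·g / gcd(f, g); expanding and making the result monic gives the answer.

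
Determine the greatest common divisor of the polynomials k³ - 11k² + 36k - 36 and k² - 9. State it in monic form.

k - 3

By polynomial division,
  k³ - 11k² + 36k - 36 = (k - 11)(k² - 9) + (45k - 135)
  k² - 9 = ((1/45)k + 1/15)(45k - 135) + (0)
Last nonzero remainder: 45k - 135. Dividing through by 45 gives the monic gcd k - 3.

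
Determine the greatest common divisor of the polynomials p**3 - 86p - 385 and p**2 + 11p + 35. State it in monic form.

Euclidean algorithm in ℚ[p]:
  p**3 - 86p - 385 = (p - 11)(p**2 + 11p + 35) + (0)
The last nonzero remainder p**2 + 11p + 35 is already monic.

p**2 + 11p + 35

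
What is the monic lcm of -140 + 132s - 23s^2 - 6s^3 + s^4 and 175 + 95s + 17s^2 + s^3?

-4900 + 2940s + 639s^2 - 354s^3 - 60s^4 + 6s^5 + s^6

Euclidean algorithm in ℚ[s]:
  s^4 - 6s^3 - 23s^2 + 132s - 140 = (s - 23)(s^3 + 17s^2 + 95s + 175) + (273s^2 + 2142s + 3885)
  s^3 + 17s^2 + 95s + 175 = ((1/273)s + 17/507)(273s^2 + 2142s + 3885) + ((1512/169)s + 7560/169)
  273s^2 + 2142s + 3885 = ((2197/72)s + 6253/72)((1512/169)s + 7560/169) + (0)
Last nonzero remainder: (1512/169)s + 7560/169. Dividing through by 1512/169 gives the monic gcd s + 5.
Then lcm(f, g) = f·g / gcd(f, g); expanding and making the result monic gives the answer.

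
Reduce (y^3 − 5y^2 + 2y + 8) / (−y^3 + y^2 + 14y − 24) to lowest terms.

(−y^2 + 3y + 4)/(y^2 + y − 12)

By polynomial division,
  y^3 − 5y^2 + 2y + 8 = (−1)(−y^3 + y^2 + 14y − 24) + (−4y^2 + 16y − 16)
  −y^3 + y^2 + 14y − 24 = ((1/4)y + 3/4)(−4y^2 + 16y − 16) + (6y − 12)
  −4y^2 + 16y − 16 = (−(2/3)y + 4/3)(6y − 12) + (0)
Last nonzero remainder: 6y − 12. Dividing through by 6 gives the monic gcd y − 2.
Cancel y − 2 from numerator and denominator to get the reduced form.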